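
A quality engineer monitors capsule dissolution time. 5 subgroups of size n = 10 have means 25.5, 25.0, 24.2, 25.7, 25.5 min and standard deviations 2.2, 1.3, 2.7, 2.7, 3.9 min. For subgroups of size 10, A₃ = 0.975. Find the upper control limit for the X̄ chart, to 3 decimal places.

X̄̄ = (25.5 + 25.0 + 24.2 + 25.7 + 25.5) / 5 = 25.1800
s̄ = (2.2 + 1.3 + 2.7 + 2.7 + 3.9) / 5 = 2.5600
UCL = X̄̄ + A₃·s̄ = 25.1800 + 0.975 × 2.5600 = 27.6760

27.676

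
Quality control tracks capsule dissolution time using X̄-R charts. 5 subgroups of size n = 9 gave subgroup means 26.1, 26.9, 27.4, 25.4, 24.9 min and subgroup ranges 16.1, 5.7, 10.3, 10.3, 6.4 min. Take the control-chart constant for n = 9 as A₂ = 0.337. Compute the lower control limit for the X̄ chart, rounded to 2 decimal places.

22.85

X̄̄ = (26.1 + 26.9 + 27.4 + 25.4 + 24.9) / 5 = 130.7000 / 5 = 26.1400
R̄ = (16.1 + 5.7 + 10.3 + 10.3 + 6.4) / 5 = 48.8000 / 5 = 9.7600
LCL = X̄̄ − A₂·R̄ = 26.1400 − 0.337 × 9.7600 = 22.8509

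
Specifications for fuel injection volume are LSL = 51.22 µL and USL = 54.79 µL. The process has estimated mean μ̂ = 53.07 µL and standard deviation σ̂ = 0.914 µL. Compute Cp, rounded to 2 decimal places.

0.65

Cp = (USL − LSL) / (6σ̂) = (54.79 − 51.22) / (6 × 0.914) = 3.5700 / 5.4840 = 0.6510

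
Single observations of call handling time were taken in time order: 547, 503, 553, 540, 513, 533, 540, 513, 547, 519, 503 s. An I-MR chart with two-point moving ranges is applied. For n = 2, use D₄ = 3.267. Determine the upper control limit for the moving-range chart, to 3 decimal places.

Moving ranges: 44, 50, 13, 27, 20, 7, 27, 34, 28, 16; M̄R̄ = 266.0000 / 10 = 26.6000
UCL_MR = D₄·M̄R̄ = 3.267 × 26.6000 = 86.9022

86.902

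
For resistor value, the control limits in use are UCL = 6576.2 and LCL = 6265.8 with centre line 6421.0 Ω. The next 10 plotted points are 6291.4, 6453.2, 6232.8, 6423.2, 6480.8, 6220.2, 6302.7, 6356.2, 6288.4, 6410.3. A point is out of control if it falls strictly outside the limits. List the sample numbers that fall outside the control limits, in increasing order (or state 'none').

3, 6

Compare each point to [6265.8, 6576.2]: sample 3 = 6232.8 < LCL; sample 6 = 6220.2 < LCL.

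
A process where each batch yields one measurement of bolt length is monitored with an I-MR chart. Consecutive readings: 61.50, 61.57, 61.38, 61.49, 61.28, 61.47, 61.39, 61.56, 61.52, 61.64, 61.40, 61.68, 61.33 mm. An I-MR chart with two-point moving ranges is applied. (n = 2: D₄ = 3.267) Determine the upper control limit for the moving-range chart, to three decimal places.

Moving ranges: 0.07, 0.19, 0.11, 0.21, 0.19, 0.08, 0.17, 0.04, 0.12, 0.24, 0.28, 0.35; M̄R̄ = 2.0500 / 12 = 0.1708
UCL_MR = D₄·M̄R̄ = 3.267 × 0.1708 = 0.5581

0.558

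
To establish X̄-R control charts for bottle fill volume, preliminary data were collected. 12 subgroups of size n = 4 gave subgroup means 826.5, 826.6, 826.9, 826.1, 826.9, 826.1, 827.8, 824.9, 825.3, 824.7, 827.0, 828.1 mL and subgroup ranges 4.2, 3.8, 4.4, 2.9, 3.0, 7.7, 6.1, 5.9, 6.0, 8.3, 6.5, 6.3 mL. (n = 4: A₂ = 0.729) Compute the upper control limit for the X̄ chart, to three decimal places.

X̄̄ = (826.5 + 826.6 + 826.9 + 826.1 + 826.9 + 826.1 + 827.8 + 824.9 + 825.3 + 824.7 + 827.0 + 828.1) / 12 = 9916.9000 / 12 = 826.4083
R̄ = (4.2 + 3.8 + 4.4 + 2.9 + 3.0 + 7.7 + 6.1 + 5.9 + 6.0 + 8.3 + 6.5 + 6.3) / 12 = 65.1000 / 12 = 5.4250
UCL = X̄̄ + A₂·R̄ = 826.4083 + 0.729 × 5.4250 = 830.3632

830.363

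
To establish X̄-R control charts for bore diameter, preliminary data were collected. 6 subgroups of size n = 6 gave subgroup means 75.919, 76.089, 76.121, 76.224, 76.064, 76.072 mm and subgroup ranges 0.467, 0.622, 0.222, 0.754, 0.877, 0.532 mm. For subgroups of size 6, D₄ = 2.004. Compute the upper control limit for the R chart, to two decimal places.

1.16

R̄ = (0.467 + 0.622 + 0.222 + 0.754 + 0.877 + 0.532) / 6 = 3.4740 / 6 = 0.5790
UCL_R = D₄·R̄ = 2.004 × 0.5790 = 1.1603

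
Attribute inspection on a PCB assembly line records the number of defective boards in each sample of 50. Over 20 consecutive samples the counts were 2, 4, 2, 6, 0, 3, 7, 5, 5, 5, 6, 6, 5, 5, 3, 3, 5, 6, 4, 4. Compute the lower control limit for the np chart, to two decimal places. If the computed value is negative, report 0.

0.00

p̄ = Σdᵢ / (k·n) = 86 / (20 × 50) = 0.08600
LCL = np̄ − 3·√(np̄(1−p̄)) = 4.3000 − 3 × 1.9825 = -1.6474 → 0 (negative, so LCL = 0)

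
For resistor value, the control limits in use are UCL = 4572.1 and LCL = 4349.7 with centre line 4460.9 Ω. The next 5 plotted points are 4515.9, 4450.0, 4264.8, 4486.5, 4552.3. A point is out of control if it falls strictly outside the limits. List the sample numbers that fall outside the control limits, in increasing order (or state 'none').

Compare each point to [4349.7, 4572.1]: sample 3 = 4264.8 < LCL.

3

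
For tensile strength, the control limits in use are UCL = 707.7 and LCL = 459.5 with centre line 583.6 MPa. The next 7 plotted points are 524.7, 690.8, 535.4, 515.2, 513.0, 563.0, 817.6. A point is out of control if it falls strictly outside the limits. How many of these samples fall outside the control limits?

1

Compare each point to [459.5, 707.7]: sample 7 = 817.6 > UCL.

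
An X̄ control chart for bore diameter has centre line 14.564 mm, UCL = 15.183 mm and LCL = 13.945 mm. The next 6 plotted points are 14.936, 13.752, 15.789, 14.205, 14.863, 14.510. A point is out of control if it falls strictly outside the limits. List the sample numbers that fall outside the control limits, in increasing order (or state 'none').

2, 3

Compare each point to [13.945, 15.183]: sample 2 = 13.752 < LCL; sample 3 = 15.789 > UCL.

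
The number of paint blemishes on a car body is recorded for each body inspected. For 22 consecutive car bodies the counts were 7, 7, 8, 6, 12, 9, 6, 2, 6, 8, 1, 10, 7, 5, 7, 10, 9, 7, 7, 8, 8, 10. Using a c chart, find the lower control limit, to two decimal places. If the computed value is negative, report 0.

c̄ = (7 + 7 + 8 + 6 + 12 + 9 + 6 + 2 + 6 + 8 + 1 + 10 + 7 + 5 + 7 + 10 + 9 + 7 + 7 + 8 + 8 + 10) / 22 = 160 / 22 = 7.2727
LCL = c̄ − 3√c̄ = 7.2727 − 3 × 2.6968 = -0.8177 → 0 (cannot be negative)

0.00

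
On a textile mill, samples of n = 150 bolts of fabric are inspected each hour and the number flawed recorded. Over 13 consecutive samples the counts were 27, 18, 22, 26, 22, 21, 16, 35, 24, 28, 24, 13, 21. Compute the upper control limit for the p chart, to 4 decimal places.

0.2403

p̄ = Σdᵢ / (k·n) = 297 / (13 × 150) = 0.15231
UCL = p̄ + 3·√(p̄(1−p̄)/n) = 0.15231 + 3 × √(0.15231×0.84769/150) = 0.15231 + 3 × 0.02934 = 0.24032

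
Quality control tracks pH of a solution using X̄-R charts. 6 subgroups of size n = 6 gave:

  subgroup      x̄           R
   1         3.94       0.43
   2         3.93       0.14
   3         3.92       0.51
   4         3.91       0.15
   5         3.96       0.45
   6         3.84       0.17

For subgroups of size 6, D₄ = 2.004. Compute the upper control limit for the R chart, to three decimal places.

R̄ = (0.43 + 0.14 + 0.51 + 0.15 + 0.45 + 0.17) / 6 = 1.8500 / 6 = 0.3083
UCL_R = D₄·R̄ = 2.004 × 0.3083 = 0.6179

0.618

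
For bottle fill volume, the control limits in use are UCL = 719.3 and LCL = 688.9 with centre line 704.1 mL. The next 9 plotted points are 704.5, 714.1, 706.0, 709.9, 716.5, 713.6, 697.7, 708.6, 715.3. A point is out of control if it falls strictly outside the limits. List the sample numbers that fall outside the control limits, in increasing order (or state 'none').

All 9 points lie within [688.9, 719.3].

none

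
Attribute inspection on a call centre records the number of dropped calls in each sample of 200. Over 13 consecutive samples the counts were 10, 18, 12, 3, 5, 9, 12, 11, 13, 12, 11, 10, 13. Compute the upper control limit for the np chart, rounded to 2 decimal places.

20.24

p̄ = Σdᵢ / (k·n) = 139 / (13 × 200) = 0.05346
UCL = np̄ + 3·√(np̄(1−p̄)) = 10.6923 + 3 × √(10.6923×0.94654) = 10.6923 + 3 × 3.1813 = 20.2362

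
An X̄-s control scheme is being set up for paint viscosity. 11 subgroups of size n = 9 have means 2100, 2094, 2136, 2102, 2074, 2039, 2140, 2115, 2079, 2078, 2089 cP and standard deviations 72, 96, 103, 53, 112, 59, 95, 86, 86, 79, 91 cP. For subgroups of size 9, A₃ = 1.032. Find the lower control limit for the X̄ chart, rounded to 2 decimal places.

2007.65

X̄̄ = (2100 + 2094 + 2136 + 2102 + 2074 + 2039 + 2140 + 2115 + 2079 + 2078 + 2089) / 11 = 2095.0909
s̄ = (72 + 96 + 103 + 53 + 112 + 59 + 95 + 86 + 86 + 79 + 91) / 11 = 84.7273
LCL = X̄̄ − A₃·s̄ = 2095.0909 − 1.032 × 84.7273 = 2007.6524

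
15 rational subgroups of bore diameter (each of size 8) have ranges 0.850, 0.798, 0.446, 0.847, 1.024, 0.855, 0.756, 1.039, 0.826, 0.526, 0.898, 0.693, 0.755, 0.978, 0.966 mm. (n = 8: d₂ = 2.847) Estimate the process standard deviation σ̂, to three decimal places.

0.287

R̄ = (0.850 + 0.798 + 0.446 + 0.847 + 1.024 + 0.855 + 0.756 + 1.039 + 0.826 + 0.526 + 0.898 + 0.693 + 0.755 + 0.978 + 0.966) / 15 = 0.8171
σ̂ = R̄ / d₂ = 0.8171 / 2.847 = 0.2870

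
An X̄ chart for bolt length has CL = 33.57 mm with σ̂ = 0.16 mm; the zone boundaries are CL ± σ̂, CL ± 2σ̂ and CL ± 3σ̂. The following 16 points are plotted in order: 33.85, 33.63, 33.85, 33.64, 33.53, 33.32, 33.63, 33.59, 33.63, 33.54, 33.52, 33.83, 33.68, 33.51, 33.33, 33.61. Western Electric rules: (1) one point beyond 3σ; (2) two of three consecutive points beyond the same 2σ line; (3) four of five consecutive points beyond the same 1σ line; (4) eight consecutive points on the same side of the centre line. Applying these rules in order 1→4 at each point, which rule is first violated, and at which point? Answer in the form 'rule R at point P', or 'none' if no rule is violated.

Zone of each point (C = within 1σ̂, B = 1σ̂–2σ̂, A = 2σ̂–3σ̂, * = beyond 3σ̂; sign = side of CL): 1:+B, 2:+C, 3:+B, 4:+C, 5:-C, 6:-B, 7:+C, 8:+C, 9:+C, 10:-C, 11:-C, 12:+B, 13:+C, 14:-C, 15:-B, 16:+C
No rule fires across all 16 points.

none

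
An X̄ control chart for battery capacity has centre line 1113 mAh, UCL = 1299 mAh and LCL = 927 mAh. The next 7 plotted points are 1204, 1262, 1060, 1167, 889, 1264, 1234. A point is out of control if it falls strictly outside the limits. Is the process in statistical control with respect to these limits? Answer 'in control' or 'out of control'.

Compare each point to [927, 1299]: sample 5 = 889 < LCL.

out of control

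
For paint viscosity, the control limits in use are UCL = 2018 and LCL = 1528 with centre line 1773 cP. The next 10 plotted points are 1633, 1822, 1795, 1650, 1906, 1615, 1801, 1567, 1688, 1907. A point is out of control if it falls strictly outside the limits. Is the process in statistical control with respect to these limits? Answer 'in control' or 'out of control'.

All 10 points lie within [1528, 2018].

in control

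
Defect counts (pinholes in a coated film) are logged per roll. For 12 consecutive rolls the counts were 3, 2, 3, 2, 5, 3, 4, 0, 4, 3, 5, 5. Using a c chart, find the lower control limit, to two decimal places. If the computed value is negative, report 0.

c̄ = (3 + 2 + 3 + 2 + 5 + 3 + 4 + 0 + 4 + 3 + 5 + 5) / 12 = 39 / 12 = 3.2500
LCL = c̄ − 3√c̄ = 3.2500 − 3 × 1.8028 = -2.1583 → 0 (cannot be negative)

0.00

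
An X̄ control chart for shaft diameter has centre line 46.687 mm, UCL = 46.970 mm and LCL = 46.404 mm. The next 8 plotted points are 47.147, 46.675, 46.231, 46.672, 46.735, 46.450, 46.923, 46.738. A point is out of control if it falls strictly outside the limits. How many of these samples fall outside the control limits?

2

Compare each point to [46.404, 46.970]: sample 1 = 47.147 > UCL; sample 3 = 46.231 < LCL.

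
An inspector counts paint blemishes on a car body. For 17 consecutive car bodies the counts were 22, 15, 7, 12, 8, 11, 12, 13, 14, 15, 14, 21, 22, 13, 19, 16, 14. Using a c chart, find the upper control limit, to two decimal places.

c̄ = (22 + 15 + 7 + 12 + 8 + 11 + 12 + 13 + 14 + 15 + 14 + 21 + 22 + 13 + 19 + 16 + 14) / 17 = 248 / 17 = 14.5882
UCL = c̄ + 3√c̄ = 14.5882 + 3 × √14.5882 = 14.5882 + 3 × 3.8195 = 26.0466

26.05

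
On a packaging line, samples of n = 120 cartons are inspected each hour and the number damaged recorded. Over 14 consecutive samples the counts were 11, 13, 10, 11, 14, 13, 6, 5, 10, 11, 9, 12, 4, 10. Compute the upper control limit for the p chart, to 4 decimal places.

0.1582

p̄ = Σdᵢ / (k·n) = 139 / (14 × 120) = 0.08274
UCL = p̄ + 3·√(p̄(1−p̄)/n) = 0.08274 + 3 × √(0.08274×0.91726/120) = 0.08274 + 3 × 0.02515 = 0.15818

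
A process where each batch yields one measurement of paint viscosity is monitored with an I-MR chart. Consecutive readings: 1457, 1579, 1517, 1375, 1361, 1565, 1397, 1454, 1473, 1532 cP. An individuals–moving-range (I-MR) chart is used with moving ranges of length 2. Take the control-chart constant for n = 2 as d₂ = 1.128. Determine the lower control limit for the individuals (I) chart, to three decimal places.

1220.704

X̄ = (1457 + 1579 + 1517 + 1375 + 1361 + 1565 + 1397 + 1454 + 1473 + 1532) / 10 = 1471.0000
Moving ranges: 122, 62, 142, 14, 204, 168, 57, 19, 59; M̄R̄ = 847.0000 / 9 = 94.1111
LCL = X̄ − 3·M̄R̄/d₂ = 1471.0000 − 3 × 94.1111 / 1.128 = 1220.7045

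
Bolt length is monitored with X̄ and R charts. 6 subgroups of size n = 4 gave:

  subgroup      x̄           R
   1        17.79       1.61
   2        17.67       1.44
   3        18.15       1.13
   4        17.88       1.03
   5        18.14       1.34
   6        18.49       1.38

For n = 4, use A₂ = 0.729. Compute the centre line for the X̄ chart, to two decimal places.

X̄̄ = (17.79 + 17.67 + 18.15 + 17.88 + 18.14 + 18.49) / 6 = 108.1200 / 6 = 18.0200
CL = X̄̄ = 18.0200

18.02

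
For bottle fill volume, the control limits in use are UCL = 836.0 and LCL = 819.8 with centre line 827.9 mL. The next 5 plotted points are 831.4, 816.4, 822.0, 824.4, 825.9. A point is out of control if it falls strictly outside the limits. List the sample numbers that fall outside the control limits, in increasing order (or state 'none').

Compare each point to [819.8, 836.0]: sample 2 = 816.4 < LCL.

2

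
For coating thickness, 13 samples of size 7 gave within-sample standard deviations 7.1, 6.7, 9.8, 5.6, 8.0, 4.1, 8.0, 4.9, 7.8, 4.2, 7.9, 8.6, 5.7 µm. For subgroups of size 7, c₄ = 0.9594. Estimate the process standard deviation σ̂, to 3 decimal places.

7.088

s̄ = (7.1 + 6.7 + 9.8 + 5.6 + 8.0 + 4.1 + 8.0 + 4.9 + 7.8 + 4.2 + 7.9 + 8.6 + 5.7) / 13 = 6.8000
σ̂ = s̄ / c₄ = 6.8000 / 0.9594 = 7.0878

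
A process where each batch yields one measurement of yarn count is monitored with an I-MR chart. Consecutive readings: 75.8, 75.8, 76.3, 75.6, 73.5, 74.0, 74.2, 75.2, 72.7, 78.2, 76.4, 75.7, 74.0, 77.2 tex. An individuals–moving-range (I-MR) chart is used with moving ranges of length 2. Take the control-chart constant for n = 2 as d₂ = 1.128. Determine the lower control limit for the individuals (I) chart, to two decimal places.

X̄ = (75.8 + 75.8 + 76.3 + 75.6 + 73.5 + 74.0 + 74.2 + 75.2 + 72.7 + 78.2 + 76.4 + 75.7 + 74.0 + 77.2) / 14 = 75.3286
Moving ranges: 0.0, 0.5, 0.7, 2.1, 0.5, 0.2, 1.0, 2.5, 5.5, 1.8, 0.7, 1.7, 3.2; M̄R̄ = 20.4000 / 13 = 1.5692
LCL = X̄ − 3·M̄R̄/d₂ = 75.3286 − 3 × 1.5692 / 1.128 = 71.1551

71.16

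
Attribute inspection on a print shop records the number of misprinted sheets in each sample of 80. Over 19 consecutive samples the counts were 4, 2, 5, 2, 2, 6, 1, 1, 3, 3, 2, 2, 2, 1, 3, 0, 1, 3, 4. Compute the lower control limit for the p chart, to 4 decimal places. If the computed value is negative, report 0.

0.0000

p̄ = Σdᵢ / (k·n) = 47 / (19 × 80) = 0.03092
LCL = p̄ − 3·√(p̄(1−p̄)/n) = 0.03092 − 3 × 0.01935 = -0.02714 → 0 (negative, so LCL = 0)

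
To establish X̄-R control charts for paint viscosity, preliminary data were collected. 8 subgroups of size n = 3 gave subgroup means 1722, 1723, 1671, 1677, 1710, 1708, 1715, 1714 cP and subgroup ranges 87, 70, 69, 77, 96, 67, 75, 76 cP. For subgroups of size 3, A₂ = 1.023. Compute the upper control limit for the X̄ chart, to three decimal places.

X̄̄ = (1722 + 1723 + 1671 + 1677 + 1710 + 1708 + 1715 + 1714) / 8 = 13640.0000 / 8 = 1705.0000
R̄ = (87 + 70 + 69 + 77 + 96 + 67 + 75 + 76) / 8 = 617.0000 / 8 = 77.1250
UCL = X̄̄ + A₂·R̄ = 1705.0000 + 1.023 × 77.1250 = 1783.8989

1783.899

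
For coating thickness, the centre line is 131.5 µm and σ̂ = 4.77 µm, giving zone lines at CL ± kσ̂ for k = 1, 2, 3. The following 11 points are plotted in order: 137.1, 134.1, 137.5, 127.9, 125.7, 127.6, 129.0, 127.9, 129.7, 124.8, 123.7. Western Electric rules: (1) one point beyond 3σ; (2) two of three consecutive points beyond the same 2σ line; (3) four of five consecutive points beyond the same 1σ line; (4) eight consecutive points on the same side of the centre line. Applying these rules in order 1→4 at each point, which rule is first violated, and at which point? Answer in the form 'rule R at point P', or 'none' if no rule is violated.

Zone of each point (C = within 1σ̂, B = 1σ̂–2σ̂, A = 2σ̂–3σ̂, * = beyond 3σ̂; sign = side of CL): 1:+B, 2:+C, 3:+B, 4:-C, 5:-B, 6:-C, 7:-C, 8:-C, 9:-C, 10:-B, 11:-B
Rule 4 (eight consecutive points on the same side of the centre line) is satisfied at point 11.

rule 4 at point 11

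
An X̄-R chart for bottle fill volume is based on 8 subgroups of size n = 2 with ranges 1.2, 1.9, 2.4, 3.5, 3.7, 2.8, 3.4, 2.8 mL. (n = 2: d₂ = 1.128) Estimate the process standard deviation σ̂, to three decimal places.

2.405

R̄ = (1.2 + 1.9 + 2.4 + 3.5 + 3.7 + 2.8 + 3.4 + 2.8) / 8 = 2.7125
σ̂ = R̄ / d₂ = 2.7125 / 1.128 = 2.4047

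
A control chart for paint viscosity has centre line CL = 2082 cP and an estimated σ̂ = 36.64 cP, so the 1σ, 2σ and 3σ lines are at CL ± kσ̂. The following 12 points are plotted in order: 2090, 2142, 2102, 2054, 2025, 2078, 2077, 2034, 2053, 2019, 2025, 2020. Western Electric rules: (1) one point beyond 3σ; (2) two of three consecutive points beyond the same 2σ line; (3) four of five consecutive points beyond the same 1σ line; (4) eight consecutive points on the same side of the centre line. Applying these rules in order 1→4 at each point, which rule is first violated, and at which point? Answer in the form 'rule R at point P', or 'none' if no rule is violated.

Zone of each point (C = within 1σ̂, B = 1σ̂–2σ̂, A = 2σ̂–3σ̂, * = beyond 3σ̂; sign = side of CL): 1:+C, 2:+B, 3:+C, 4:-C, 5:-B, 6:-C, 7:-C, 8:-B, 9:-C, 10:-B, 11:-B, 12:-B
Rule 4 (eight consecutive points on the same side of the centre line) is satisfied at point 11.

rule 4 at point 11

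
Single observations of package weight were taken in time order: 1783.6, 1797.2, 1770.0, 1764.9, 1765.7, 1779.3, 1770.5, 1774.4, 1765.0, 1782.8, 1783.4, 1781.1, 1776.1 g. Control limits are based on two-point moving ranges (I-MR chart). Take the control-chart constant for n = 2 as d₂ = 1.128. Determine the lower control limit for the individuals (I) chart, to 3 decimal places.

X̄ = (1783.6 + 1797.2 + 1770.0 + 1764.9 + 1765.7 + 1779.3 + 1770.5 + 1774.4 + 1765.0 + 1782.8 + 1783.4 + 1781.1 + 1776.1) / 13 = 1776.4615
Moving ranges: 13.6, 27.2, 5.1, 0.8, 13.6, 8.8, 3.9, 9.4, 17.8, 0.6, 2.3, 5.0; M̄R̄ = 108.1000 / 12 = 9.0083
LCL = X̄ − 3·M̄R̄/d₂ = 1776.4615 − 3 × 9.0083 / 1.128 = 1752.5032

1752.503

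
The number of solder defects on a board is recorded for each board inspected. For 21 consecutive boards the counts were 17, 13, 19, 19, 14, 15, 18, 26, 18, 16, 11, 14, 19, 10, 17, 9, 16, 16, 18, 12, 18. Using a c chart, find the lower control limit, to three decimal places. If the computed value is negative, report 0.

3.970

c̄ = (17 + 13 + 19 + 19 + 14 + 15 + 18 + 26 + 18 + 16 + 11 + 14 + 19 + 10 + 17 + 9 + 16 + 16 + 18 + 12 + 18) / 21 = 335 / 21 = 15.9524
LCL = c̄ − 3√c̄ = 15.9524 − 3 × 3.9940 = 3.9703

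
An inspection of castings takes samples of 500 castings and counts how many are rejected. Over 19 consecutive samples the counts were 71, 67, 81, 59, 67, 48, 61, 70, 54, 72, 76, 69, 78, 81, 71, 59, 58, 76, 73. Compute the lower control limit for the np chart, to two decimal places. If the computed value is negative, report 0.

p̄ = Σdᵢ / (k·n) = 1291 / (19 × 500) = 0.13589
LCL = np̄ − 3·√(np̄(1−p̄)) = 67.9474 − 3 × 7.6625 = 44.9599

44.96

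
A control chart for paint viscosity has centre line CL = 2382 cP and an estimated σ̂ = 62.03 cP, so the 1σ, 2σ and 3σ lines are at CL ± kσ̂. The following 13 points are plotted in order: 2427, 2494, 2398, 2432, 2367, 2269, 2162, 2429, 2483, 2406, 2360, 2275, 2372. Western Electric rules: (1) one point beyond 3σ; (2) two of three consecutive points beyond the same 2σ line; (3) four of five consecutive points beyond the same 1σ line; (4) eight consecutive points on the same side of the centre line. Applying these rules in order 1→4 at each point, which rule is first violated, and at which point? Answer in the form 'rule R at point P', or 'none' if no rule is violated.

rule 1 at point 7

Zone of each point (C = within 1σ̂, B = 1σ̂–2σ̂, A = 2σ̂–3σ̂, * = beyond 3σ̂; sign = side of CL): 1:+C, 2:+B, 3:+C, 4:+C, 5:-C, 6:-B, 7:-*, 8:+C, 9:+B, 10:+C, 11:-C, 12:-B, 13:-C
Rule 1 (one point beyond the 3σ limits) is satisfied at point 7.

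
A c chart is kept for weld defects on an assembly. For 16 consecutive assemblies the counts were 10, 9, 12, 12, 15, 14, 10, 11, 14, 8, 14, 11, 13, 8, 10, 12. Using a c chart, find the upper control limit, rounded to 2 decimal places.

21.58

c̄ = (10 + 9 + 12 + 12 + 15 + 14 + 10 + 11 + 14 + 8 + 14 + 11 + 13 + 8 + 10 + 12) / 16 = 183 / 16 = 11.4375
UCL = c̄ + 3√c̄ = 11.4375 + 3 × √11.4375 = 11.4375 + 3 × 3.3819 = 21.5833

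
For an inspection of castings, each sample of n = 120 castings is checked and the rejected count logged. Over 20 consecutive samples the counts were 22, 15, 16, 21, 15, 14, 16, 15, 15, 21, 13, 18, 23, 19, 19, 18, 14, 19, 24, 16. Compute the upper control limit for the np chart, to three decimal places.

29.290

p̄ = Σdᵢ / (k·n) = 353 / (20 × 120) = 0.14708
UCL = np̄ + 3·√(np̄(1−p̄)) = 17.6500 + 3 × √(17.6500×0.85292) = 17.6500 + 3 × 3.8799 = 29.2898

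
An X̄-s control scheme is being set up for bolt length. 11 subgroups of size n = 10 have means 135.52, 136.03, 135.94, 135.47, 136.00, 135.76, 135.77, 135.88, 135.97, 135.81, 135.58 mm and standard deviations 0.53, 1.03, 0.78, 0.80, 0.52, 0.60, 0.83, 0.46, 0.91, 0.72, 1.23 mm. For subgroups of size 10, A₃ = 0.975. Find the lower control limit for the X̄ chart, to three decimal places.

135.048

X̄̄ = (135.52 + 136.03 + 135.94 + 135.47 + 136.00 + 135.76 + 135.77 + 135.88 + 135.97 + 135.81 + 135.58) / 11 = 135.7936
s̄ = (0.53 + 1.03 + 0.78 + 0.80 + 0.52 + 0.60 + 0.83 + 0.46 + 0.91 + 0.72 + 1.23) / 11 = 0.7645
LCL = X̄̄ − A₃·s̄ = 135.7936 − 0.975 × 0.7645 = 135.0482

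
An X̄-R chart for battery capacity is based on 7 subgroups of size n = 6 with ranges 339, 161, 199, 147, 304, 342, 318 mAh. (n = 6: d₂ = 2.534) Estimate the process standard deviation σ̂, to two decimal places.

102.04

R̄ = (339 + 161 + 199 + 147 + 304 + 342 + 318) / 7 = 258.5714
σ̂ = R̄ / d₂ = 258.5714 / 2.534 = 102.0408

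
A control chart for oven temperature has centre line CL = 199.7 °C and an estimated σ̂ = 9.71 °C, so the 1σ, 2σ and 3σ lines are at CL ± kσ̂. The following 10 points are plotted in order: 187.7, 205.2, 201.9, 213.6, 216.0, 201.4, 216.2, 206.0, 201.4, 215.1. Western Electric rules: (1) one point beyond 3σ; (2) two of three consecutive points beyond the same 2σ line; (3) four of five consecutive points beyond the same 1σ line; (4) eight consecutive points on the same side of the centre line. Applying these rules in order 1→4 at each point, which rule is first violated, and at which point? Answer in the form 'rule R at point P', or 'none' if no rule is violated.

Zone of each point (C = within 1σ̂, B = 1σ̂–2σ̂, A = 2σ̂–3σ̂, * = beyond 3σ̂; sign = side of CL): 1:-B, 2:+C, 3:+C, 4:+B, 5:+B, 6:+C, 7:+B, 8:+C, 9:+C, 10:+B
Rule 4 (eight consecutive points on the same side of the centre line) is satisfied at point 9.

rule 4 at point 9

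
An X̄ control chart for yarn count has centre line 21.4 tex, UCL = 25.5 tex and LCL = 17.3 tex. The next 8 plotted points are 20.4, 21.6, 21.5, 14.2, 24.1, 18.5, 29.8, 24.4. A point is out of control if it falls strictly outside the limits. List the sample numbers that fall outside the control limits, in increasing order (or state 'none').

4, 7

Compare each point to [17.3, 25.5]: sample 4 = 14.2 < LCL; sample 7 = 29.8 > UCL.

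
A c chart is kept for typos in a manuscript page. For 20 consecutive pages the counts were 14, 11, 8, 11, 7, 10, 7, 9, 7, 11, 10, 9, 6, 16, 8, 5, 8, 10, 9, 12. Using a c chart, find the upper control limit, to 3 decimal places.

c̄ = (14 + 11 + 8 + 11 + 7 + 10 + 7 + 9 + 7 + 11 + 10 + 9 + 6 + 16 + 8 + 5 + 8 + 10 + 9 + 12) / 20 = 188 / 20 = 9.4000
UCL = c̄ + 3√c̄ = 9.4000 + 3 × √9.4000 = 9.4000 + 3 × 3.0659 = 18.5978

18.598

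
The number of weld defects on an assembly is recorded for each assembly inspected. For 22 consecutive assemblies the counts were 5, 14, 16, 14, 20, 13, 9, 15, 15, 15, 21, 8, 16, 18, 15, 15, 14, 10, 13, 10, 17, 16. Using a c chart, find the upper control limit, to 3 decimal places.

25.289

c̄ = (5 + 14 + 16 + 14 + 20 + 13 + 9 + 15 + 15 + 15 + 21 + 8 + 16 + 18 + 15 + 15 + 14 + 10 + 13 + 10 + 17 + 16) / 22 = 309 / 22 = 14.0455
UCL = c̄ + 3√c̄ = 14.0455 + 3 × √14.0455 = 14.0455 + 3 × 3.7477 = 25.2886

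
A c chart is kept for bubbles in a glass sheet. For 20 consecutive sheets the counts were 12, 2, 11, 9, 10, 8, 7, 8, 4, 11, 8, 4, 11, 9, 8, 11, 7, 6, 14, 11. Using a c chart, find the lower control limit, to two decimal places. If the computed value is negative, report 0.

c̄ = (12 + 2 + 11 + 9 + 10 + 8 + 7 + 8 + 4 + 11 + 8 + 4 + 11 + 9 + 8 + 11 + 7 + 6 + 14 + 11) / 20 = 171 / 20 = 8.5500
LCL = c̄ − 3√c̄ = 8.5500 − 3 × 2.9240 = -0.2221 → 0 (cannot be negative)

0.00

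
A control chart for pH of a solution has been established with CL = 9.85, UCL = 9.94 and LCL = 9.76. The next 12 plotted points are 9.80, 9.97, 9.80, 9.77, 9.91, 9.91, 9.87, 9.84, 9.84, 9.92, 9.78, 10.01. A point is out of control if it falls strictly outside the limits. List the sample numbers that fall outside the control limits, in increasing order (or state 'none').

Compare each point to [9.76, 9.94]: sample 2 = 9.97 > UCL; sample 12 = 10.01 > UCL.

2, 12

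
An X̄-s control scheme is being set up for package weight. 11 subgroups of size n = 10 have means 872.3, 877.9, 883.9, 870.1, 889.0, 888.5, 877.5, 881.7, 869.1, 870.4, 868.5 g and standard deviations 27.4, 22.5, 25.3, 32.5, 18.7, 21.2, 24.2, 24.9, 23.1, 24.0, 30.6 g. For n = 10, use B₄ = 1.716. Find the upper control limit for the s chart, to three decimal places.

42.806

s̄ = (27.4 + 22.5 + 25.3 + 32.5 + 18.7 + 21.2 + 24.2 + 24.9 + 23.1 + 24.0 + 30.6) / 11 = 24.9455
UCL_s = B₄·s̄ = 1.716 × 24.9455 = 42.8064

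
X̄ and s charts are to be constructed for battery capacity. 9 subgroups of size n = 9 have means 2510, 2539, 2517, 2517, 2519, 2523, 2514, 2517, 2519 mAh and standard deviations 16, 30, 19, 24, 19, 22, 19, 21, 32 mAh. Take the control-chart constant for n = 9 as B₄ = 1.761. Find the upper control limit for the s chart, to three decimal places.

39.525

s̄ = (16 + 30 + 19 + 24 + 19 + 22 + 19 + 21 + 32) / 9 = 22.4444
UCL_s = B₄·s̄ = 1.761 × 22.4444 = 39.5247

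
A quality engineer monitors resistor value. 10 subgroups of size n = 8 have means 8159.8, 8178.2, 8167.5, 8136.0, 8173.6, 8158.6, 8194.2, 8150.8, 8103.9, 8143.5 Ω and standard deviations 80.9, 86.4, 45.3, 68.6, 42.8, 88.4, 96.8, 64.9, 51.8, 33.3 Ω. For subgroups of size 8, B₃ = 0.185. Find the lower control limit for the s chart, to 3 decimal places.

s̄ = (80.9 + 86.4 + 45.3 + 68.6 + 42.8 + 88.4 + 96.8 + 64.9 + 51.8 + 33.3) / 10 = 65.9200
LCL_s = B₃·s̄ = 0.185 × 65.9200 = 12.1952

12.195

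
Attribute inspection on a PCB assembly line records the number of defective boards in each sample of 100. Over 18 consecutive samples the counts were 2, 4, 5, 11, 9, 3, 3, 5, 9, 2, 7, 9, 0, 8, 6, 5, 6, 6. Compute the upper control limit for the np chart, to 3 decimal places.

p̄ = Σdᵢ / (k·n) = 100 / (18 × 100) = 0.05556
UCL = np̄ + 3·√(np̄(1−p̄)) = 5.5556 + 3 × √(5.5556×0.94444) = 5.5556 + 3 × 2.2906 = 12.4274

12.427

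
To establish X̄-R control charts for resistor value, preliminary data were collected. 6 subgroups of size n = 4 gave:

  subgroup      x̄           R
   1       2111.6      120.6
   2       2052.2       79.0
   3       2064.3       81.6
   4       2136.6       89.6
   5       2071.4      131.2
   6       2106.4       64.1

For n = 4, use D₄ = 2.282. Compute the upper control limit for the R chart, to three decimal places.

215.307

R̄ = (120.6 + 79.0 + 81.6 + 89.6 + 131.2 + 64.1) / 6 = 566.1000 / 6 = 94.3500
UCL_R = D₄·R̄ = 2.282 × 94.3500 = 215.3067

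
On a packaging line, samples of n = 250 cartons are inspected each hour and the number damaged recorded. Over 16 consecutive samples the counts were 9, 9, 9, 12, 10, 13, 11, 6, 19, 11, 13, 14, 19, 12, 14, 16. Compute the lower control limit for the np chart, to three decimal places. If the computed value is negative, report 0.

p̄ = Σdᵢ / (k·n) = 197 / (16 × 250) = 0.04925
LCL = np̄ − 3·√(np̄(1−p̄)) = 12.3125 − 3 × 3.4214 = 2.0482

2.048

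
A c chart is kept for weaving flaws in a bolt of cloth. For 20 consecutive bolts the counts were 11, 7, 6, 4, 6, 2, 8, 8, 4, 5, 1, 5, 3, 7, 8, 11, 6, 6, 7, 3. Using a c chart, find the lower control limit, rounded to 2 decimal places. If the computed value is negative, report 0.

0.00

c̄ = (11 + 7 + 6 + 4 + 6 + 2 + 8 + 8 + 4 + 5 + 1 + 5 + 3 + 7 + 8 + 11 + 6 + 6 + 7 + 3) / 20 = 118 / 20 = 5.9000
LCL = c̄ − 3√c̄ = 5.9000 − 3 × 2.4290 = -1.3870 → 0 (cannot be negative)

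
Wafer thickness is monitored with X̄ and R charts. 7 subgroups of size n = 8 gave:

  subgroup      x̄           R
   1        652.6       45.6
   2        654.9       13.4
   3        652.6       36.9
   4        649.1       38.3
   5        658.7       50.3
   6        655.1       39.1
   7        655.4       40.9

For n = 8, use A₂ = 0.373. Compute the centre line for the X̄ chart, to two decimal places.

654.06

X̄̄ = (652.6 + 654.9 + 652.6 + 649.1 + 658.7 + 655.1 + 655.4) / 7 = 4578.4000 / 7 = 654.0571
CL = X̄̄ = 654.0571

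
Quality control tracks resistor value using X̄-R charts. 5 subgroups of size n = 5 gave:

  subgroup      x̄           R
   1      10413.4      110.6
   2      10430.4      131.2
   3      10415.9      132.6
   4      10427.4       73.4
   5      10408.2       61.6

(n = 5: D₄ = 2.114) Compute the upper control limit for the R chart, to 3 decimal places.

215.374

R̄ = (110.6 + 131.2 + 132.6 + 73.4 + 61.6) / 5 = 509.4000 / 5 = 101.8800
UCL_R = D₄·R̄ = 2.114 × 101.8800 = 215.3743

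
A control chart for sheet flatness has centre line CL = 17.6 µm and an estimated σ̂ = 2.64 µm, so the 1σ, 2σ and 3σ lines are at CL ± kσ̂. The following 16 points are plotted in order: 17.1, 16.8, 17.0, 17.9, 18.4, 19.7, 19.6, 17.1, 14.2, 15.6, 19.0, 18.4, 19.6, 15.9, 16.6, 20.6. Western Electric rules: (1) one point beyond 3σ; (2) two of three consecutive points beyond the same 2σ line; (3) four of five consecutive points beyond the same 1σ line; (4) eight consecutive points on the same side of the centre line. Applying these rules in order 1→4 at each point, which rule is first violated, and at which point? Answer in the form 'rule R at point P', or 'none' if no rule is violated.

none

Zone of each point (C = within 1σ̂, B = 1σ̂–2σ̂, A = 2σ̂–3σ̂, * = beyond 3σ̂; sign = side of CL): 1:-C, 2:-C, 3:-C, 4:+C, 5:+C, 6:+C, 7:+C, 8:-C, 9:-B, 10:-C, 11:+C, 12:+C, 13:+C, 14:-C, 15:-C, 16:+B
No rule fires across all 16 points.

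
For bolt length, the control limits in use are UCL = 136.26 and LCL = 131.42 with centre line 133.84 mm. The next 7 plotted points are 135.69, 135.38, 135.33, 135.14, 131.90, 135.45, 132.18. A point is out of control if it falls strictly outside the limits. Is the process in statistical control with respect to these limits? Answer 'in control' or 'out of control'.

All 7 points lie within [131.42, 136.26].

in control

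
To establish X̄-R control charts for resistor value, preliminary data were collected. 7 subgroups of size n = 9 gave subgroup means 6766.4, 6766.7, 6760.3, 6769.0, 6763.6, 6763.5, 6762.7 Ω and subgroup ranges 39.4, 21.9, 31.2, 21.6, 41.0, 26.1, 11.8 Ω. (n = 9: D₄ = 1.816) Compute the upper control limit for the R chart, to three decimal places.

R̄ = (39.4 + 21.9 + 31.2 + 21.6 + 41.0 + 26.1 + 11.8) / 7 = 193.0000 / 7 = 27.5714
UCL_R = D₄·R̄ = 1.816 × 27.5714 = 50.0697

50.070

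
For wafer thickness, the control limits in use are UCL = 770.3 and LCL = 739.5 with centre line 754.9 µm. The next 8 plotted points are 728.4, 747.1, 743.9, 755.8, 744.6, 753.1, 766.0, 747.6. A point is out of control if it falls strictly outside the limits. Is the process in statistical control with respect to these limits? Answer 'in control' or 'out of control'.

Compare each point to [739.5, 770.3]: sample 1 = 728.4 < LCL.

out of control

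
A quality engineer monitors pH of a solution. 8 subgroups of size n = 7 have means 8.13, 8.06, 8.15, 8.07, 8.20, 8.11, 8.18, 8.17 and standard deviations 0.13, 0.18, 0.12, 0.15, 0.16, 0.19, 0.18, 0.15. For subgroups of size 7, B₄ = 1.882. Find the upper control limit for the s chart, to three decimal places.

0.296

s̄ = (0.13 + 0.18 + 0.12 + 0.15 + 0.16 + 0.19 + 0.18 + 0.15) / 8 = 0.1575
UCL_s = B₄·s̄ = 1.882 × 0.1575 = 0.2964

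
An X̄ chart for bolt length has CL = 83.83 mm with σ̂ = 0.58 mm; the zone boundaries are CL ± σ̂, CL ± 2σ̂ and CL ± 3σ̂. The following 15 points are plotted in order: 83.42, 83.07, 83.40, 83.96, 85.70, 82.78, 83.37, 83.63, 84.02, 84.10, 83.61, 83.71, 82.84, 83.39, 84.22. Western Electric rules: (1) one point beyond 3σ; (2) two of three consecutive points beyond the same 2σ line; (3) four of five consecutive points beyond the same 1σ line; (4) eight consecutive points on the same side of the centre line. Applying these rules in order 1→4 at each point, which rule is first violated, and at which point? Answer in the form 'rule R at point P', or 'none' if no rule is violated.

rule 1 at point 5

Zone of each point (C = within 1σ̂, B = 1σ̂–2σ̂, A = 2σ̂–3σ̂, * = beyond 3σ̂; sign = side of CL): 1:-C, 2:-B, 3:-C, 4:+C, 5:+*, 6:-B, 7:-C, 8:-C, 9:+C, 10:+C, 11:-C, 12:-C, 13:-B, 14:-C, 15:+C
Rule 1 (one point beyond the 3σ limits) is satisfied at point 5.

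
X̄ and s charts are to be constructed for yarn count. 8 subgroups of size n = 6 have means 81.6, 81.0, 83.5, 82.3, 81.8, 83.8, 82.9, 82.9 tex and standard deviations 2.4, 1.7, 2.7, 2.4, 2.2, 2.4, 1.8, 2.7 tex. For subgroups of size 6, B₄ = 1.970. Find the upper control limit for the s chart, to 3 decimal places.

s̄ = (2.4 + 1.7 + 2.7 + 2.4 + 2.2 + 2.4 + 1.8 + 2.7) / 8 = 2.2875
UCL_s = B₄·s̄ = 1.970 × 2.2875 = 4.5064

4.506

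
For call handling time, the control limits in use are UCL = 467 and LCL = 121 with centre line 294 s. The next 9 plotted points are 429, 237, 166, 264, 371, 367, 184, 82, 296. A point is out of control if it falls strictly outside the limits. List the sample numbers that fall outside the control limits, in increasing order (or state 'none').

Compare each point to [121, 467]: sample 8 = 82 < LCL.

8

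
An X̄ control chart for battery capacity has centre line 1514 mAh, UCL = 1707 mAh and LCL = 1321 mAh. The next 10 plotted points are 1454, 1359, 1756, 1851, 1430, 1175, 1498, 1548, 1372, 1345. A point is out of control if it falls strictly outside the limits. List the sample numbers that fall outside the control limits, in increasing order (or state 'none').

3, 4, 6

Compare each point to [1321, 1707]: sample 3 = 1756 > UCL; sample 4 = 1851 > UCL; sample 6 = 1175 < LCL.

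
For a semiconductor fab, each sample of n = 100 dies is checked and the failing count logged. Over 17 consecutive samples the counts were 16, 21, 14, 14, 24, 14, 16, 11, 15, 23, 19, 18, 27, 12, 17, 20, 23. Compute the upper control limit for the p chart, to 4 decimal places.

p̄ = Σdᵢ / (k·n) = 304 / (17 × 100) = 0.17882
UCL = p̄ + 3·√(p̄(1−p̄)/n) = 0.17882 + 3 × √(0.17882×0.82118/100) = 0.17882 + 3 × 0.03832 = 0.29378

0.2938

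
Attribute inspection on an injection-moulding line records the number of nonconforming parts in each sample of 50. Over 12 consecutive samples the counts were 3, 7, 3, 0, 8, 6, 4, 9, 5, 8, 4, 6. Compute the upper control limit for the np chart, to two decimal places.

p̄ = Σdᵢ / (k·n) = 63 / (12 × 50) = 0.10500
UCL = np̄ + 3·√(np̄(1−p̄)) = 5.2500 + 3 × √(5.2500×0.89500) = 5.2500 + 3 × 2.1677 = 11.7530

11.75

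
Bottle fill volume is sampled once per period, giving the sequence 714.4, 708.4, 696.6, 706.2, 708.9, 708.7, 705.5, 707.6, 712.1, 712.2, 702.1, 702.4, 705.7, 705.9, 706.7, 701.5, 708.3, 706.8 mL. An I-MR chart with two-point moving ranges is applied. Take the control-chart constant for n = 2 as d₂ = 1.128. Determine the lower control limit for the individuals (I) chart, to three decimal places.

695.966

X̄ = (714.4 + 708.4 + 696.6 + 706.2 + 708.9 + 708.7 + 705.5 + 707.6 + 712.1 + 712.2 + 702.1 + 702.4 + 705.7 + 705.9 + 706.7 + 701.5 + 708.3 + 706.8) / 18 = 706.6667
Moving ranges: 6.0, 11.8, 9.6, 2.7, 0.2, 3.2, 2.1, 4.5, 0.1, 10.1, 0.3, 3.3, 0.2, 0.8, 5.2, 6.8, 1.5; M̄R̄ = 68.4000 / 17 = 4.0235
LCL = X̄ − 3·M̄R̄/d₂ = 706.6667 − 3 × 4.0235 / 1.128 = 695.9658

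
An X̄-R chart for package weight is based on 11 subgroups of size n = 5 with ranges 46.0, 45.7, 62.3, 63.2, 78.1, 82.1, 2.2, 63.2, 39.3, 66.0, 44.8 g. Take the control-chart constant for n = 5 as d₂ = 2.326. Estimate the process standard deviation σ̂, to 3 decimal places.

R̄ = (46.0 + 45.7 + 62.3 + 63.2 + 78.1 + 82.1 + 2.2 + 63.2 + 39.3 + 66.0 + 44.8) / 11 = 53.9000
σ̂ = R̄ / d₂ = 53.9000 / 2.326 = 23.1728

23.173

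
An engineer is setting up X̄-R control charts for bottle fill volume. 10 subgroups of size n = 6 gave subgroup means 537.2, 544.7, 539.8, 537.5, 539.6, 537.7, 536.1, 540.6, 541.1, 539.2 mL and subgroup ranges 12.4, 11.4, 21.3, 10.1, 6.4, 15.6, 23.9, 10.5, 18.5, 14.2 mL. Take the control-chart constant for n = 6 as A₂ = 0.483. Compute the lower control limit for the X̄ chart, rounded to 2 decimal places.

532.38

X̄̄ = (537.2 + 544.7 + 539.8 + 537.5 + 539.6 + 537.7 + 536.1 + 540.6 + 541.1 + 539.2) / 10 = 5393.5000 / 10 = 539.3500
R̄ = (12.4 + 11.4 + 21.3 + 10.1 + 6.4 + 15.6 + 23.9 + 10.5 + 18.5 + 14.2) / 10 = 144.3000 / 10 = 14.4300
LCL = X̄̄ − A₂·R̄ = 539.3500 − 0.483 × 14.4300 = 532.3803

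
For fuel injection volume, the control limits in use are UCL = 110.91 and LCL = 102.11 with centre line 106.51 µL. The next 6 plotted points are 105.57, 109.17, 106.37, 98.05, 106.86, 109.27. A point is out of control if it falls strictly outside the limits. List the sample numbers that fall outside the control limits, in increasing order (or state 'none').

4

Compare each point to [102.11, 110.91]: sample 4 = 98.05 < LCL.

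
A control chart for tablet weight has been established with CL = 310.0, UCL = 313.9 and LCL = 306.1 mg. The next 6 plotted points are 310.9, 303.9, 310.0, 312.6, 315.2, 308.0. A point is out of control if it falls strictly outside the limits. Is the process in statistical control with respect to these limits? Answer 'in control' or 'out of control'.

Compare each point to [306.1, 313.9]: sample 2 = 303.9 < LCL; sample 5 = 315.2 > UCL.

out of control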